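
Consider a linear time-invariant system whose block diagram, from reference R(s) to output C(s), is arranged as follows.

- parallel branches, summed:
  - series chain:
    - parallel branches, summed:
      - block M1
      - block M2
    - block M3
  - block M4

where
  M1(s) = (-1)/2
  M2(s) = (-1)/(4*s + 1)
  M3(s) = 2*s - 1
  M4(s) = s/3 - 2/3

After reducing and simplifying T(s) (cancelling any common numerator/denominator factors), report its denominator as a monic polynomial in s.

The answer is s + 1/4.

Reasoning:
[1] add M1, M2 (parallel); result (-4*s - 3)/(8*s + 2)
[2] series reduction of (M1+M2), M3; result (-8*s^2 - 2*s + 3)/(8*s + 2)
[3] add ((M1+M2)*M3), M4 (parallel); result (-16*s^2 - 20*s + 5)/(24*s + 6)
The result of step 3 is T(s) in lowest terms. Its denominator has leading coefficient 24; dividing the denominator through by 24 makes it monic.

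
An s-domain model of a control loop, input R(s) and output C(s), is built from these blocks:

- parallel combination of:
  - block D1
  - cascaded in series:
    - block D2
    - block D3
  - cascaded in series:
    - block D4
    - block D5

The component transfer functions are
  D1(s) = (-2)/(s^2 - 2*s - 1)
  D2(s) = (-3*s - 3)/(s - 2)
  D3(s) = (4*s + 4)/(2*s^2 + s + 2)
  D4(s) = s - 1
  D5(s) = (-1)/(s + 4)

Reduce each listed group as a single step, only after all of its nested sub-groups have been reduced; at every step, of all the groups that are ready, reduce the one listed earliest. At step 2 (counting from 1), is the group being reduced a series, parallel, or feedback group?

Step 1 - multiply D2, D3 (series)
Step 2 - series reduction of D4, D5
Step 3 - combine D1, (D2*D3), (D4*D5) in parallel
Step 2 collapses a series group.

Final answer: series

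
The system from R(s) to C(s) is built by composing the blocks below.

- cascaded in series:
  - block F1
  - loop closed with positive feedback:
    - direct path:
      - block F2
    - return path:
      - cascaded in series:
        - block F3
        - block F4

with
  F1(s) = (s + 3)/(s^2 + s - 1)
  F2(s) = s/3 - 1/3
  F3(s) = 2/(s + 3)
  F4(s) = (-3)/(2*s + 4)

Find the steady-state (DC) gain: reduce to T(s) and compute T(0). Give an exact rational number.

Step 1: combine F3, F4 in series gives (-3)/(s^2 + 5*s + 6)
Step 2: collapse the loop (F2 forward, (F3*F4) return) gives (s^3 + 4*s^2 + s - 6)/(3*s^2 + 18*s + 15)
Step 3: reduce the series chain F1, [F2/(1-F2*(F3*F4))] gives (s^4 + 7*s^3 + 13*s^2 - 3*s - 18)/(3*s^4 + 21*s^3 + 30*s^2 - 3*s - 15)
That last expression is T(s); at s = 0 only the constant terms survive, so T(0) = -18/(-15) = 6/5.

Therefore the answer is 6/5.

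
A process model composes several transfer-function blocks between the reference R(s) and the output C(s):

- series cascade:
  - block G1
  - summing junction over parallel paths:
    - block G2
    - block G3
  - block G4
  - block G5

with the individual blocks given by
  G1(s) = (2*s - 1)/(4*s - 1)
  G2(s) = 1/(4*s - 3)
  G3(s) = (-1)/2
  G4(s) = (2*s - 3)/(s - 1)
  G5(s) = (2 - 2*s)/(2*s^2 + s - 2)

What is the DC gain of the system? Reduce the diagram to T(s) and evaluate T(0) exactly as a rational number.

The answer is 5/2.

Reasoning:
Step 1: sum the parallel branches G2, G3: (5 - 4*s)/(8*s - 6)
Step 2: series reduction of G1, (G2+G3), G4, G5: (16*s^3 - 52*s^2 + 52*s - 15)/(32*s^4 - 16*s^3 - 42*s^2 + 35*s - 6)
Step 2 gives the overall T(s). Then T(0) = -15/(-6) = 5/2.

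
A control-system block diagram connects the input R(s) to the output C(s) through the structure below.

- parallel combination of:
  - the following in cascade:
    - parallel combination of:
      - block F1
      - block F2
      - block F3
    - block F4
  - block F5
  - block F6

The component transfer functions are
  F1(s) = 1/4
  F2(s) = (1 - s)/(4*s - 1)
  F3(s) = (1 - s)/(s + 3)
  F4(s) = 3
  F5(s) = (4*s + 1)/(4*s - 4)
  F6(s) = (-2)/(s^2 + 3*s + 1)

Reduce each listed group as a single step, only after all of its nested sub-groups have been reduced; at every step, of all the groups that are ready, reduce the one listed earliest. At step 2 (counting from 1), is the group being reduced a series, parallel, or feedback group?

The answer is series.

Reasoning:
[1] add F1, F2, F3 (parallel)
[2] reduce the series chain (F1+F2+F3), F4
[3] sum the parallel branches ((F1+F2+F3)*F4), F5, F6
So the answer for step 2 is series.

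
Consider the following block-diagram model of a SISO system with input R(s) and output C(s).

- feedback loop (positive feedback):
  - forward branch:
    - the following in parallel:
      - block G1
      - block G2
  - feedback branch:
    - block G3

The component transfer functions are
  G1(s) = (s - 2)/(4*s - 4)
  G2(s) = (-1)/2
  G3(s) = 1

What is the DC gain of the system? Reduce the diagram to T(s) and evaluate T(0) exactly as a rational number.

(1) parallel reduction of G1, G2; result (-s)/(4*s - 4)
(2) feedback reduction of (G1+G2), G3; result (-s)/(5*s - 4)
DC gain: substitute s = 0 into T(s) from step 2: T(0) = 0/(-4) = 0.

Answer: 0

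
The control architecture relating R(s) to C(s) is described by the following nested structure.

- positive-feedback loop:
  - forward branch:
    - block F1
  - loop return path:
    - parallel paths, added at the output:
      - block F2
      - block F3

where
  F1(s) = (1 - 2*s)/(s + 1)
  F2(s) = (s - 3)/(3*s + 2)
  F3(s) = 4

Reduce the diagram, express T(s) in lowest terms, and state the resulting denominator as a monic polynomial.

Step 1 - add F2, F3 (parallel); result (13*s + 5)/(3*s + 2)
Step 2 - feedback reduction of F1, (F2+F3); result (-6*s^2 - s + 2)/(29*s^2 + 2*s - 3)
Step 2 gives the fully reduced T(s), with no common factor left to cancel. The denominator's leading coefficient is 29, so divide each of its coefficients by 29 to get the monic form.

Answer: s^2 + 2*s/29 - 3/29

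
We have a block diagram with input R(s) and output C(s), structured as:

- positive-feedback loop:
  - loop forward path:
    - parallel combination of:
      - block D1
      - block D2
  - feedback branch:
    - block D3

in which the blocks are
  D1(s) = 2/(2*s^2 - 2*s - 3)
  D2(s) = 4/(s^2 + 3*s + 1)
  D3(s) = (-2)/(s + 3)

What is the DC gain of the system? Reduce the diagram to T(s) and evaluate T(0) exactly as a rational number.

Reducing step by step:

(1) parallel reduction of D1, D2 gives (10*s^2 - 2*s - 10)/(2*s^4 + 4*s^3 - 7*s^2 - 11*s - 3)
(2) reduce the feedback loop with forward (D1+D2) and return D3 gives (10*s^3 + 28*s^2 - 16*s - 30)/(2*s^5 + 10*s^4 + 5*s^3 - 12*s^2 - 40*s - 29)
Evaluating the step-2 result (the overall T(s)) at s = 0 gives T(0) = -30/(-29) = 30/29.

Answer: 30/29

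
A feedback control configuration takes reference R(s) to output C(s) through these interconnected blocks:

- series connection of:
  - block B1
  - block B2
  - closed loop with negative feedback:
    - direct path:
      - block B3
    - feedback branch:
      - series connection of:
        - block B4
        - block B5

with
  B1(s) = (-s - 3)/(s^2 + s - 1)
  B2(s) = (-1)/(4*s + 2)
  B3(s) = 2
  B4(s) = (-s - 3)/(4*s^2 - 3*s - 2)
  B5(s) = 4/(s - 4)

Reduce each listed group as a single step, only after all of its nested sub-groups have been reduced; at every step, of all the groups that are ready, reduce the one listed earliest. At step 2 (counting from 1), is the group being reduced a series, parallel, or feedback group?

Reducing step by step:

Step 1: combine B4, B5 in series
Step 2: feedback reduction of B3, (B4*B5)
Step 3: combine B1, B2, [B3/(1+B3*(B4*B5))] in series
At step 2 the group reduced is feedback.

Answer: feedback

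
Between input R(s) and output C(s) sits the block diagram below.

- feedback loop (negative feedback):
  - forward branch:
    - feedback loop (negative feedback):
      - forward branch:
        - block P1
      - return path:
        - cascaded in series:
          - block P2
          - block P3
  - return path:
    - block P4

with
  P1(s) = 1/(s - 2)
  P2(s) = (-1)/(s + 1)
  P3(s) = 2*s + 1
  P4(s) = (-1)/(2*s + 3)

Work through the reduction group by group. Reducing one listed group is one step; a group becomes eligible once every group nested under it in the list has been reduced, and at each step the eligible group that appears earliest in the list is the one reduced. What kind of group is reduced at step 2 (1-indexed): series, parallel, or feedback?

Step 1: cascade P2, P3
Step 2: collapse the loop (P1 forward, (P2*P3) return)
Step 3: collapse the loop ([P1/(1+P1*(P2*P3))] forward, P4 return)
Step 2: feedback.

Answer: feedback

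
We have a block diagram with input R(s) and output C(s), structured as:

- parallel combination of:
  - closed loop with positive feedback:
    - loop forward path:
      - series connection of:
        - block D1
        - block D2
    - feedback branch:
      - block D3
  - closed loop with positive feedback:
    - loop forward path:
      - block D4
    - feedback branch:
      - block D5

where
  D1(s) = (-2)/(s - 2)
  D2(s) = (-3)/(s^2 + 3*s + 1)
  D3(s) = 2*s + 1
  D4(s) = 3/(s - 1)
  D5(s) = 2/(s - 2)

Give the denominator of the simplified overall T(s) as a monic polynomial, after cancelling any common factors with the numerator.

[1] series reduction of D1, D2; result 6/(s^3 + s^2 - 5*s - 2)
[2] reduce the feedback loop with forward (D1*D2) and return D3; result 6/(s^3 + s^2 - 17*s - 8)
[3] feedback reduction of D4, D5; result (3*s - 6)/(s^2 - 3*s - 4)
[4] parallel reduction of [(D1*D2)/(1-(D1*D2)*D3)], [D4/(1-D4*D5)]; result (3*s^4 - 3*s^3 - 51*s^2 + 60*s + 24)/(s^5 - 2*s^4 - 24*s^3 + 39*s^2 + 92*s + 32)
The result of step 4 is T(s) in lowest terms. Its denominator already has leading coefficient 1, so it is monic as it stands.

Hence the answer: s^5 - 2*s^4 - 24*s^3 + 39*s^2 + 92*s + 32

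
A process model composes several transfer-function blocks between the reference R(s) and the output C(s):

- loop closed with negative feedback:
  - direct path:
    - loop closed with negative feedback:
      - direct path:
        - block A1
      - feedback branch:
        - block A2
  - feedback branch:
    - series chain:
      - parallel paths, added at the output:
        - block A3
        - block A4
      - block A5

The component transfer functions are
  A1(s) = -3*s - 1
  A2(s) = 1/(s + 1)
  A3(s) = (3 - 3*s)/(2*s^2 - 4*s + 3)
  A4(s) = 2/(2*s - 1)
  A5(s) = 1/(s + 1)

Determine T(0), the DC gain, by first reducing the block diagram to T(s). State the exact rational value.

Step 1: apply the feedback formula to A1, A2 -> (3*s^2 + 4*s + 1)/(2*s)
Step 2: reduce the parallel group A3, A4 -> (-2*s^2 + s + 3)/(4*s^3 - 10*s^2 + 10*s - 3)
Step 3: combine (A3+A4), A5 in series -> (3 - 2*s)/(4*s^3 - 10*s^2 + 10*s - 3)
Step 4: collapse the loop ([A1/(1+A1*A2)] forward, ((A3+A4)*A5) return) -> (12*s^5 - 14*s^4 - 6*s^3 + 21*s^2 - 2*s - 3)/(8*s^4 - 26*s^3 + 21*s^2 + 4*s + 3)
That last expression is T(s); at s = 0 only the constant terms survive, so T(0) = -3/3 = -1.

Final answer: -1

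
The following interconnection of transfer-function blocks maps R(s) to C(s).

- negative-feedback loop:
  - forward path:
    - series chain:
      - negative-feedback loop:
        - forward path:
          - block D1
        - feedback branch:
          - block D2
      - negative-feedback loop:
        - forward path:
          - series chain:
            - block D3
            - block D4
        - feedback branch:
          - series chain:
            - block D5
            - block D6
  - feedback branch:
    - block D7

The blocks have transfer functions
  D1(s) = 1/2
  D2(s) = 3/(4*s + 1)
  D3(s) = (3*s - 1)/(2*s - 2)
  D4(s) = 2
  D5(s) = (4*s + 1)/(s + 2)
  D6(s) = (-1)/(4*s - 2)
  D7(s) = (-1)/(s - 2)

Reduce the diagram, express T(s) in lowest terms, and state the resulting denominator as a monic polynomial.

First reduce the diagram to T(s).

Step 1: reduce the feedback loop with forward D1 and return D2 gives (4*s + 1)/(8*s + 5)
Step 2: multiply D3, D4 (series) gives (3*s - 1)/(s - 1)
Step 3: reduce the series chain D5, D6 gives (-4*s - 1)/(4*s^2 + 6*s - 4)
Step 4: collapse the loop ((D3*D4) forward, (D5*D6) return) gives (12*s^3 + 14*s^2 - 18*s + 4)/(4*s^3 - 10*s^2 - 9*s + 5)
Step 5: multiply [D1/(1+D1*D2)], [(D3*D4)/(1+(D3*D4)*(D5*D6))] (series) gives (48*s^4 + 68*s^3 - 58*s^2 - 2*s + 4)/(32*s^4 - 60*s^3 - 122*s^2 - 5*s + 25)
Step 6: collapse the loop (([D1/(1+D1*D2)]*[(D3*D4)/(1+(D3*D4)*(D5*D6))]) forward, D7 return) gives (48*s^5 - 28*s^4 - 194*s^3 + 114*s^2 + 8*s - 8)/(32*s^5 - 172*s^4 - 70*s^3 + 297*s^2 + 37*s - 54)
No further cancellation is possible in the step-6 result, so that is T(s). Its denominator becomes monic after dividing by the leading coefficient 32.

Answer: s^5 - 43*s^4/8 - 35*s^3/16 + 297*s^2/32 + 37*s/32 - 27/16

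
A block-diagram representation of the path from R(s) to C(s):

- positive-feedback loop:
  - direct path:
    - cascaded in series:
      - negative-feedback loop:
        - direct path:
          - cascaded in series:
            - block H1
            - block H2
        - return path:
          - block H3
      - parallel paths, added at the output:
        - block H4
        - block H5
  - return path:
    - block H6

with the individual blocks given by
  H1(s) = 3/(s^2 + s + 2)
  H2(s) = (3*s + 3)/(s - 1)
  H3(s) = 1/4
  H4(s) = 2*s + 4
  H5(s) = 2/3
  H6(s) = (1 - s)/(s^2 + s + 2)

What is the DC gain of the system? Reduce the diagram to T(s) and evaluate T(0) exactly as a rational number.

The answer is -168/83.

Reasoning:
Step 1: combine H1, H2 in series -> (9*s + 9)/(s^3 + s - 2)
Step 2: apply the feedback formula to (H1*H2), H3 -> (36*s + 36)/(4*s^3 + 13*s + 1)
Step 3: reduce the parallel group H4, H5 -> 2*s + 14/3
Step 4: series reduction of [(H1*H2)/(1+(H1*H2)*H3)], (H4+H5) -> (72*s^2 + 240*s + 168)/(4*s^3 + 13*s + 1)
Step 5: reduce the feedback loop with forward ([(H1*H2)/(1+(H1*H2)*H3)]*(H4+H5)) and return H6 -> (72*s^4 + 312*s^3 + 552*s^2 + 648*s + 336)/(4*s^5 + 4*s^4 + 93*s^3 + 182*s^2 - 45*s - 166)
That last expression is T(s); at s = 0 only the constant terms survive, so T(0) = 336/(-166) = -168/83.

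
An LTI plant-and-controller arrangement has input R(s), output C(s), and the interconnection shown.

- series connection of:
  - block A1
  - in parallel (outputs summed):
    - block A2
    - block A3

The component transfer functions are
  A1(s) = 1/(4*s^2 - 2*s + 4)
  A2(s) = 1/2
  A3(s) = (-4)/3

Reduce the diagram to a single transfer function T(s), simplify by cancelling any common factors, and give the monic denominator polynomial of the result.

Answer: s^2 - s/2 + 1

Working:
Step 1. parallel reduction of A2, A3 gives (-5)/6
Step 2. series reduction of A1, (A2+A3) gives (-5)/(24*s^2 - 12*s + 24)
That last expression is T(s), already simplified. Scaling its denominator by 1/24 (the reciprocal of the leading coefficient) yields the monic denominator.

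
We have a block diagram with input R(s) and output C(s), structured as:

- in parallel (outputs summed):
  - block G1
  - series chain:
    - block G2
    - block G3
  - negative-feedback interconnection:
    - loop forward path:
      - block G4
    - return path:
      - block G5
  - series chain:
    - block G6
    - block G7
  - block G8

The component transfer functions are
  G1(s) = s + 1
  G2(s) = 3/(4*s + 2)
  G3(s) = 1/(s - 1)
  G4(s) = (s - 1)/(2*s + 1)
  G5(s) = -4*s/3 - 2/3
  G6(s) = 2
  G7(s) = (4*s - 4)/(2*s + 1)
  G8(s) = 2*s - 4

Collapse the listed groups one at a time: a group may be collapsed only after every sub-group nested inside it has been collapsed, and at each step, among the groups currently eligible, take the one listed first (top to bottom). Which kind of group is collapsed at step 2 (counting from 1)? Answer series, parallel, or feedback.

1. multiply G2, G3 (series)
2. reduce the feedback loop with forward G4 and return G5
3. multiply G6, G7 (series)
4. reduce the parallel group G1, (G2*G3), [G4/(1+G4*G5)], (G6*G7), G8
So the answer for step 2 is feedback.

Therefore the answer is feedback.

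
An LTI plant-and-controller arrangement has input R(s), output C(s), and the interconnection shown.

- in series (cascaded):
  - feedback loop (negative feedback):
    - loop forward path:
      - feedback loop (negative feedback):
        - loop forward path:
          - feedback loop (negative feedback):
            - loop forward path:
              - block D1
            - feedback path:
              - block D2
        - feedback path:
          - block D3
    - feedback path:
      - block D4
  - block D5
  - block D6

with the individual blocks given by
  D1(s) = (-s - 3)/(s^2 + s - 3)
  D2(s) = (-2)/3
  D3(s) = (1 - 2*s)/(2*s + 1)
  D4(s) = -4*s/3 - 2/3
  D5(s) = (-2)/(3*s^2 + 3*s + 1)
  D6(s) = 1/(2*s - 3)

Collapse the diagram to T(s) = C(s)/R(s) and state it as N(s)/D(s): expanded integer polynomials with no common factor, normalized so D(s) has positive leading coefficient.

The answer is (12*s^2 + 42*s + 18)/(84*s^6 + 264*s^5 - 11*s^4 - 555*s^3 - 415*s^2 - 78*s + 18).

Reasoning:
(1) apply the feedback formula to D1, D2, giving (-3*s - 9)/(3*s^2 + 5*s - 3)
(2) feedback reduction of [D1/(1+D1*D2)], D3, giving (-6*s^2 - 21*s - 9)/(6*s^3 + 19*s^2 + 14*s - 12)
(3) feedback reduction of [[D1/(1+D1*D2)]/(1+[D1/(1+D1*D2)]*D3)], D4, giving (-6*s^2 - 21*s - 9)/(14*s^3 + 51*s^2 + 40*s - 6)
(4) cascade [[[D1/(1+D1*D2)]/(1+[D1/(1+D1*D2)]*D3)]/(1+[[D1/(1+D1*D2)]/(1+[D1/(1+D1*D2)]*D3)]*D4)], D5, D6 - this is the overall T(s), already in the required normalized form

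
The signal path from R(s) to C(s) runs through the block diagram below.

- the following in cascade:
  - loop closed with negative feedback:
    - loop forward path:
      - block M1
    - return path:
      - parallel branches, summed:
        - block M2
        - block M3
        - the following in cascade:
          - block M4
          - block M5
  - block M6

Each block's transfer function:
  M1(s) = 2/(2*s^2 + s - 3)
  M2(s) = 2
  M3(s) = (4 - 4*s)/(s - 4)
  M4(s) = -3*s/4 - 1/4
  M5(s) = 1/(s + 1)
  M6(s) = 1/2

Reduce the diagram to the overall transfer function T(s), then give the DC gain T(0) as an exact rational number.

Answer: -2/3

Working:
(1) combine M4, M5 in series gives (-3*s - 1)/(4*s + 4)
(2) combine M2, M3, (M4*M5) in parallel gives (-11*s^2 - 13*s - 12)/(4*s^2 - 12*s - 16)
(3) reduce the feedback loop with forward M1 and return (M2+M3+(M4*M5)) gives (4*s^2 - 12*s - 16)/(4*s^4 - 10*s^3 - 39*s^2 - 3*s + 12)
(4) series reduction of [M1/(1+M1*(M2+M3+(M4*M5)))], M6 gives (2*s^2 - 6*s - 8)/(4*s^4 - 10*s^3 - 39*s^2 - 3*s + 12)
That last expression is T(s); at s = 0 only the constant terms survive, so T(0) = -8/12 = -2/3.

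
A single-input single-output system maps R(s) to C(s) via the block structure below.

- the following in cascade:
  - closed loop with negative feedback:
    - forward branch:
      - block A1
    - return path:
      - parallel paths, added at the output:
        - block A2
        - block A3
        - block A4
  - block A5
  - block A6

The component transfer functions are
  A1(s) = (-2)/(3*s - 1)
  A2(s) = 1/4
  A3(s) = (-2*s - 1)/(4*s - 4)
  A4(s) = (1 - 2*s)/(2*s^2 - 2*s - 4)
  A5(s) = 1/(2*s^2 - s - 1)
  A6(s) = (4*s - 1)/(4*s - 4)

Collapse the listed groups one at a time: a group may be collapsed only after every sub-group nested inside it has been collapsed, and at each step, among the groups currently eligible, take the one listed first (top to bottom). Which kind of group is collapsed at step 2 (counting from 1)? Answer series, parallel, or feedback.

Step 1 - add A2, A3, A4 (parallel)
Step 2 - apply the feedback formula to A1, (A2+A3+A4)
Step 3 - series reduction of [A1/(1+A1*(A2+A3+A4))], A5, A6
Step 2: feedback.

Final answer: feedback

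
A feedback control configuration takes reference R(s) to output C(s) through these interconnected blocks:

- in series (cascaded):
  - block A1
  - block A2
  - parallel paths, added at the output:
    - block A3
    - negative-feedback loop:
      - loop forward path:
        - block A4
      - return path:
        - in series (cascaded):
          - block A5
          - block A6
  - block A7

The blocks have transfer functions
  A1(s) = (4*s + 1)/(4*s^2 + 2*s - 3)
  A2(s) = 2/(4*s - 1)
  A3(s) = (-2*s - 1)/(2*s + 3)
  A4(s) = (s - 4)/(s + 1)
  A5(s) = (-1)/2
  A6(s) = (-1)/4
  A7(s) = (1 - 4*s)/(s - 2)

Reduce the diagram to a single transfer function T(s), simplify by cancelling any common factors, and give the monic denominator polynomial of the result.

The answer is s^5 + 4*s^4/9 - 4*s^3 - 209*s^2/72 + 7*s/4 + 1.

Reasoning:
Step 1. reduce the series chain A5, A6 = 1/8
Step 2. apply the feedback formula to A4, (A5*A6) = (8*s - 32)/(9*s + 4)
Step 3. reduce the parallel group A3, [A4/(1+A4*(A5*A6))] = (-2*s^2 - 57*s - 100)/(18*s^2 + 35*s + 12)
Step 4. multiply A1, A2, (A3+[A4/(1+A4*(A5*A6))]), A7 (series) = (16*s^3 + 460*s^2 + 914*s + 200)/(72*s^5 + 32*s^4 - 288*s^3 - 209*s^2 + 126*s + 72)
T(s) is the step-4 result (common factors already cancelled). Leading coefficient of the denominator: 72. Divide through by 72 for the monic polynomial.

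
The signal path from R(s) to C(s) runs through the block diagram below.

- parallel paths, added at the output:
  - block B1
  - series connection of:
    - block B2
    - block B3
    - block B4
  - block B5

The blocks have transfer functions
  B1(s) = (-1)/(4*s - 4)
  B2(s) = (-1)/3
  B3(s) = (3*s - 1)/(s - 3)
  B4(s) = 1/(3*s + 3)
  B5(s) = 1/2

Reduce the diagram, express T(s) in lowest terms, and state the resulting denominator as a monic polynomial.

[1] multiply B2, B3, B4 (series) -> (1 - 3*s)/(9*s^2 - 18*s - 27)
[2] sum the parallel branches B1, (B2*B3*B4), B5 -> (18*s^3 - 75*s^2 + 16*s + 77)/(36*s^3 - 108*s^2 - 36*s + 108)
No further cancellation is possible in the step-2 result, so that is T(s). Its denominator becomes monic after dividing by the leading coefficient 36.

Final answer: s^3 - 3*s^2 - s + 3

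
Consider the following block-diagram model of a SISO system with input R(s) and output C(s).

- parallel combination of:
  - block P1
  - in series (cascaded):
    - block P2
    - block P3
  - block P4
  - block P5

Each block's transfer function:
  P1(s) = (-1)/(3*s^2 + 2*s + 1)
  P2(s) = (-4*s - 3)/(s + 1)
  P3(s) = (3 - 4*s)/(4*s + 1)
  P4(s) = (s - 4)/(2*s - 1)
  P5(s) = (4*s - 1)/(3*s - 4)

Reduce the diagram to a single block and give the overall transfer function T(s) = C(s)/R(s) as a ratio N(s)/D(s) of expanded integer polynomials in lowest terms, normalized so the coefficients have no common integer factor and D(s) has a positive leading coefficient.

[1] series reduction of P2, P3: (16*s^2 - 9)/(4*s^2 + 5*s + 1)
[2] reduce the parallel group P1, (P2*P3), P4, P5: this yields T(s), and no further normalization is needed

Final answer: (420*s^6 - 347*s^5 - 365*s^4 + 249*s^3 + 279*s^2 + 115*s - 23)/(72*s^6 + 6*s^5 - 103*s^4 - 53*s^3 - 3*s^2 + 17*s + 4)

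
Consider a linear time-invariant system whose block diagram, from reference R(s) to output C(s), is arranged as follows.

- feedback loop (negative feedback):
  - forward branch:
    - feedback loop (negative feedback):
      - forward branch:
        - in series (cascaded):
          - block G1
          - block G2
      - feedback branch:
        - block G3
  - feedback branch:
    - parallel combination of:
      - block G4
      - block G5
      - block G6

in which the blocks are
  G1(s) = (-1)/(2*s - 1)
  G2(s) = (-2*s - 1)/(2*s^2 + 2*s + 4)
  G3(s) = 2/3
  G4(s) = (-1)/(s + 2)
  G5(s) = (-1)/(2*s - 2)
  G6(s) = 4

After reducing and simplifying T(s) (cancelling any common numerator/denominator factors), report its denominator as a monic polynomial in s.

First reduce the diagram to T(s).

(1) series reduction of G1, G2, giving (2*s + 1)/(4*s^3 + 2*s^2 + 6*s - 4)
(2) close the feedback loop around (G1*G2), G3, giving (6*s + 3)/(12*s^3 + 6*s^2 + 22*s - 10)
(3) combine G4, G5, G6 in parallel, giving (8*s^2 + 5*s - 16)/(2*s^2 + 2*s - 4)
(4) reduce the feedback loop with forward [(G1*G2)/(1+(G1*G2)*G3)] and return (G4+G5+G6), giving (12*s^3 + 18*s^2 - 18*s - 12)/(24*s^5 + 36*s^4 + 56*s^3 + 54*s^2 - 189*s - 8)
The result of step 4 is T(s) in lowest terms. Its denominator has leading coefficient 24; dividing the denominator through by 24 makes it monic.

Answer: s^5 + 3*s^4/2 + 7*s^3/3 + 9*s^2/4 - 63*s/8 - 1/3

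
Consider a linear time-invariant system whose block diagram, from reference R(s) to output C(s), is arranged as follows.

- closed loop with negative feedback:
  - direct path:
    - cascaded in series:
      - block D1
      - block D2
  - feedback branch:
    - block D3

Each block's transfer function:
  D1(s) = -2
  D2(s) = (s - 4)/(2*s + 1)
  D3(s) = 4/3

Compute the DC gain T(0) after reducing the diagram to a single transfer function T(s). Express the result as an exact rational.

Answer: 24/35

Working:
Step 1: multiply D1, D2 (series) = (8 - 2*s)/(2*s + 1)
Step 2: close the feedback loop around (D1*D2), D3 = (6*s - 24)/(2*s - 35)
Evaluating the step-2 result (the overall T(s)) at s = 0 gives T(0) = -24/(-35) = 24/35.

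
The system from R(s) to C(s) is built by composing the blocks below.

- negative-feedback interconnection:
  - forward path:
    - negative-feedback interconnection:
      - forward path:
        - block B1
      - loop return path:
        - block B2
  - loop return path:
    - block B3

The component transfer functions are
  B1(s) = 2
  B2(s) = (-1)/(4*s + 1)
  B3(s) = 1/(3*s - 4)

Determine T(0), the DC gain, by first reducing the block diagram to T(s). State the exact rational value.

1. close the feedback loop around B1, B2, giving (8*s + 2)/(4*s - 1)
2. feedback reduction of [B1/(1+B1*B2)], B3, giving (24*s^2 - 26*s - 8)/(12*s^2 - 11*s + 6)
Step 2 gives the overall T(s). Then T(0) = -8/6 = -4/3.

Therefore the answer is -4/3.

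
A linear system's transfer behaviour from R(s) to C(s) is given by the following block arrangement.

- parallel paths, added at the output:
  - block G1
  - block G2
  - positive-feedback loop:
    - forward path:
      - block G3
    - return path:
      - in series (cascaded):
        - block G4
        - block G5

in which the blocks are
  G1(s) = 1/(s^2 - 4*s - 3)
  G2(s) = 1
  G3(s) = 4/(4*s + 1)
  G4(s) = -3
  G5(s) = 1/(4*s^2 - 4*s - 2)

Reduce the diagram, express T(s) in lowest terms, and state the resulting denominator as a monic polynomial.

Step 1: combine G4, G5 in series = (-3)/(4*s^2 - 4*s - 2)
Step 2: feedback reduction of G3, (G4*G5) = (8*s^2 - 8*s - 4)/(8*s^3 - 6*s^2 - 6*s + 5)
Step 3: add G1, G2, [G3/(1-G3*(G4*G5))] (parallel) = (8*s^5 - 30*s^4 - 38*s^3 + 45*s^2 + 32*s + 2)/(8*s^5 - 38*s^4 - 6*s^3 + 47*s^2 - 2*s - 15)
T(s) is the step-3 result (common factors already cancelled). Leading coefficient of the denominator: 8. Divide through by 8 for the monic polynomial.

Hence the answer: s^5 - 19*s^4/4 - 3*s^3/4 + 47*s^2/8 - s/4 - 15/8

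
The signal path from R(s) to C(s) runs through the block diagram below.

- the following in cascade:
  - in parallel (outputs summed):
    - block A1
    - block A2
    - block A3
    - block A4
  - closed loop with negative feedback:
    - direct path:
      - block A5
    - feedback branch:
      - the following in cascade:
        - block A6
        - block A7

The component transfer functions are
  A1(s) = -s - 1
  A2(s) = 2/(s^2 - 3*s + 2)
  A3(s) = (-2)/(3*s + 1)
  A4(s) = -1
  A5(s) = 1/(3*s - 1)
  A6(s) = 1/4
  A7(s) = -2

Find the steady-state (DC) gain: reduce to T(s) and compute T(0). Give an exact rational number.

[1] parallel reduction of A1, A2, A3, A4, giving (-3*s^4 + 2*s^3 + 11*s^2 + 4*s - 6)/(3*s^3 - 8*s^2 + 3*s + 2)
[2] series reduction of A6, A7, giving (-1)/2
[3] apply the feedback formula to A5, (A6*A7), giving 2/(6*s - 3)
[4] combine (A1+A2+A3+A4), [A5/(1+A5*(A6*A7))] in series, giving (-6*s^4 + 4*s^3 + 22*s^2 + 8*s - 12)/(18*s^4 - 57*s^3 + 42*s^2 + 3*s - 6)
DC gain: substitute s = 0 into T(s) from step 4: T(0) = -12/(-6) = 2.

Hence the answer: 2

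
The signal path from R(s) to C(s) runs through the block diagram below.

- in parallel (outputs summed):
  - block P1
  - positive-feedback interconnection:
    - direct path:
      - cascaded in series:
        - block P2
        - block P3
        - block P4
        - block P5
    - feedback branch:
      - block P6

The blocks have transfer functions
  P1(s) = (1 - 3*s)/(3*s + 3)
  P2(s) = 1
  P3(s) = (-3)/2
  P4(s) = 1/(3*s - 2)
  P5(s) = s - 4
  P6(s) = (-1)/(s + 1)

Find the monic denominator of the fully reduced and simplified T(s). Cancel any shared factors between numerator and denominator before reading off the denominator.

(1) multiply P2, P3, P4, P5 (series) gives (12 - 3*s)/(6*s - 4)
(2) feedback reduction of (P2*P3*P4*P5), P6 gives (-3*s^2 + 9*s + 12)/(6*s^2 - s + 8)
(3) sum the parallel branches P1, [(P2*P3*P4*P5)/(1-(P2*P3*P4*P5)*P6)] gives (-27*s^3 + 27*s^2 + 38*s + 44)/(18*s^3 + 15*s^2 + 21*s + 24)
The result of step 3 is T(s) in lowest terms. Its denominator has leading coefficient 18; dividing the denominator through by 18 makes it monic.

Answer: s^3 + 5*s^2/6 + 7*s/6 + 4/3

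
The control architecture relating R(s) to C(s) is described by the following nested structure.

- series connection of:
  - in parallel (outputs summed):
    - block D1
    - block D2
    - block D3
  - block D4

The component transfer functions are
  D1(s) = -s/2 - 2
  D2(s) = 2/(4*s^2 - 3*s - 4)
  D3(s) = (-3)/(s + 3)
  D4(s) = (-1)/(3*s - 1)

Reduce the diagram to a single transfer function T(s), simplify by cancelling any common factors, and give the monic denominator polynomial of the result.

Step 1 - combine D1, D2, D3 in parallel = (-4*s^4 - 25*s^3 - 47*s^2 + 86*s + 84)/(8*s^3 + 18*s^2 - 26*s - 24)
Step 2 - combine (D1+D2+D3), D4 in series = (4*s^4 + 25*s^3 + 47*s^2 - 86*s - 84)/(24*s^4 + 46*s^3 - 96*s^2 - 46*s + 24)
That last expression is T(s), already simplified. Scaling its denominator by 1/24 (the reciprocal of the leading coefficient) yields the monic denominator.

Therefore the answer is s^4 + 23*s^3/12 - 4*s^2 - 23*s/12 + 1.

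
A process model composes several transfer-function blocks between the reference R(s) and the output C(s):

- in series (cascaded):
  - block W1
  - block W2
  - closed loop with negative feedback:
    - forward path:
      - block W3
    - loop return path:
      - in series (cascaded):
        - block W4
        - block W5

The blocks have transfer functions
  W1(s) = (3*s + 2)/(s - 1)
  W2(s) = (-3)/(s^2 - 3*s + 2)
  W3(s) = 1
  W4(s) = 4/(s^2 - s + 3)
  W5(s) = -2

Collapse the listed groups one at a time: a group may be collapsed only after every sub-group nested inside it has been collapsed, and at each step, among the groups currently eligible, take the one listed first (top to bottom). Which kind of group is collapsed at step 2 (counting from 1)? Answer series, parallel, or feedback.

Reducing step by step:

Step 1. cascade W4, W5
Step 2. collapse the loop (W3 forward, (W4*W5) return)
Step 3. combine W1, W2, [W3/(1+W3*(W4*W5))] in series
Step 2 collapses a feedback group.

Answer: feedback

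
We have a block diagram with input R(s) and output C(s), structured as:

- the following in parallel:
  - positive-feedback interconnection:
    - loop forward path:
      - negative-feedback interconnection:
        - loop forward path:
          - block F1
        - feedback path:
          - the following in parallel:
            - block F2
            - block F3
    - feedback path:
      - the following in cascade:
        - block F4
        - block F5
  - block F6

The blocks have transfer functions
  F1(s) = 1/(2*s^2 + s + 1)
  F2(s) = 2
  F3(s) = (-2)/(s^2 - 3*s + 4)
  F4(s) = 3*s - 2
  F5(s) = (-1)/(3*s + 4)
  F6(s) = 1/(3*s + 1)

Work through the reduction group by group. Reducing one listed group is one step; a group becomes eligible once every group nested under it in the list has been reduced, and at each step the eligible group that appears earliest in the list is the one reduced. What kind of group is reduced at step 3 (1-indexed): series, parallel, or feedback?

Answer: series

Working:
1. add F2, F3 (parallel)
2. close the feedback loop around F1, (F2+F3)
3. series reduction of F4, F5
4. reduce the feedback loop with forward [F1/(1+F1*(F2+F3))] and return (F4*F5)
5. parallel reduction of [[F1/(1+F1*(F2+F3))]/(1-[F1/(1+F1*(F2+F3))]*(F4*F5))], F6
So the answer for step 3 is series.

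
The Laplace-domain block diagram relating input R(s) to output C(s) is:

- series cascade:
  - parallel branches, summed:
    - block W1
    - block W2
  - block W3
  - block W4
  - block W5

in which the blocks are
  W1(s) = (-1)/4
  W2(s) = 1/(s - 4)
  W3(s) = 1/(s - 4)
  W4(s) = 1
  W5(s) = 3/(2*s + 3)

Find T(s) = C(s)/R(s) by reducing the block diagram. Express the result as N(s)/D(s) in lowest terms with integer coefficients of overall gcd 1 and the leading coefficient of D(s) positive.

The answer is (24 - 3*s)/(8*s^3 - 52*s^2 + 32*s + 192).

Reasoning:
[1] reduce the parallel group W1, W2; result (8 - s)/(4*s - 16)
[2] series reduction of (W1+W2), W3, W4, W5, which is the overall transfer function T(s) = C(s)/R(s) in lowest terms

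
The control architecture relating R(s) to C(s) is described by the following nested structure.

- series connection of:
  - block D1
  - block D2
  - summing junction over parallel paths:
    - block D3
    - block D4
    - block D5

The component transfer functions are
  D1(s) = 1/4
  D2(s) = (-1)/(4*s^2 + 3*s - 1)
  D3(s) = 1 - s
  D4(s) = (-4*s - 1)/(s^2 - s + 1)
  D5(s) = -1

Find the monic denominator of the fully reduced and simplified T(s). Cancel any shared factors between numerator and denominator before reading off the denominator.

Reducing step by step:

Step 1: parallel reduction of D3, D4, D5: (-s^3 + s^2 - 5*s - 1)/(s^2 - s + 1)
Step 2: combine D1, D2, (D3+D4+D5) in series: (s^3 - s^2 + 5*s + 1)/(16*s^4 - 4*s^3 + 16*s - 4)
Step 2 gives the fully reduced T(s), with no common factor left to cancel. The denominator's leading coefficient is 16, so divide each of its coefficients by 16 to get the monic form.

Answer: s^4 - s^3/4 + s - 1/4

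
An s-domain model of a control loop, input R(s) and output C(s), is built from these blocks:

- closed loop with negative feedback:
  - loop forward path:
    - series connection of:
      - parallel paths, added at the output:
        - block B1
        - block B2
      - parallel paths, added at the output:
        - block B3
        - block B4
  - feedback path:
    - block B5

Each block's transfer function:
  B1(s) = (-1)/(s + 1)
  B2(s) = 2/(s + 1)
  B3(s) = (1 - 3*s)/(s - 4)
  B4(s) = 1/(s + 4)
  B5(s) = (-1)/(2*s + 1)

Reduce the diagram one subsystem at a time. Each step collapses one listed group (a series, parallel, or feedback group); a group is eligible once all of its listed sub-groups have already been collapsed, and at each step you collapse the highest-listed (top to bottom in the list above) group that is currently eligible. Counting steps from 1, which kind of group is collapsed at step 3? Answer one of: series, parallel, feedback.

Step 1: add B1, B2 (parallel)
Step 2: reduce the parallel group B3, B4
Step 3: series reduction of (B1+B2), (B3+B4)
Step 4: apply the feedback formula to ((B1+B2)*(B3+B4)), B5
Step 3: series.

Final answer: series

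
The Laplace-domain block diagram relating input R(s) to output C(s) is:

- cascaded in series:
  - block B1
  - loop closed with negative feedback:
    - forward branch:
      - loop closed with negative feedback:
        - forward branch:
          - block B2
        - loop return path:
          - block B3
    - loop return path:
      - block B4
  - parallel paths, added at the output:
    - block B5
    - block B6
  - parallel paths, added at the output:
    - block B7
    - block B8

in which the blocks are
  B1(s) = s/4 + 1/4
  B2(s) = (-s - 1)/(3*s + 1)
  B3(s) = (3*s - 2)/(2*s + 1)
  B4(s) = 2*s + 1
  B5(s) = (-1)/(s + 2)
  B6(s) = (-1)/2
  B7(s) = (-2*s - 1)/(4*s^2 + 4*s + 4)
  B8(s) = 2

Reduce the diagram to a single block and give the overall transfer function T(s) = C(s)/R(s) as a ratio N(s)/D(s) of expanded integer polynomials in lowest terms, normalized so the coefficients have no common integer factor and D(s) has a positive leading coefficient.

Reducing step by step:

Step 1: apply the feedback formula to B2, B3 = (-2*s^2 - 3*s - 1)/(3*s^2 + 4*s + 3)
Step 2: feedback reduction of [B2/(1+B2*B3)], B4 = (2*s^2 + 3*s + 1)/(4*s^3 + 5*s^2 + s - 2)
Step 3: combine B5, B6 in parallel = (-s - 4)/(2*s + 4)
Step 4: combine B7, B8 in parallel = (8*s^2 + 6*s + 7)/(4*s^2 + 4*s + 4)
Step 5: cascade B1, [[B2/(1+B2*B3)]/(1+[B2/(1+B2*B3)]*B4)], (B5+B6), (B7+B8) - this is the overall T(s), already in the required normalized form

Answer: (-16*s^6 - 116*s^5 - 284*s^4 - 371*s^3 - 302*s^2 - 143*s - 28)/(128*s^6 + 544*s^5 + 896*s^4 + 768*s^3 + 224*s^2 - 128*s - 128)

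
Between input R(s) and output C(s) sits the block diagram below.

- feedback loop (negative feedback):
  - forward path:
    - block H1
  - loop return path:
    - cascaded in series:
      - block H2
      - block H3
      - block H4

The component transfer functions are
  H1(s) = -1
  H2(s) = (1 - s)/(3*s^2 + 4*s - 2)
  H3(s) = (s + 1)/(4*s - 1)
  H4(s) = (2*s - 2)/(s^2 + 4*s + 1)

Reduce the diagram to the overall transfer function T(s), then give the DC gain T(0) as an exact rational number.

The answer is -1/2.

Reasoning:
Step 1. multiply H2, H3, H4 (series) gives (-2*s^3 + 2*s^2 + 2*s - 2)/(12*s^5 + 61*s^4 + 52*s^3 - 33*s^2 - 4*s + 2)
Step 2. reduce the feedback loop with forward H1 and return (H2*H3*H4) gives (-12*s^5 - 61*s^4 - 52*s^3 + 33*s^2 + 4*s - 2)/(12*s^5 + 61*s^4 + 54*s^3 - 35*s^2 - 6*s + 4)
That last expression is T(s); at s = 0 only the constant terms survive, so T(0) = -2/4 = -1/2.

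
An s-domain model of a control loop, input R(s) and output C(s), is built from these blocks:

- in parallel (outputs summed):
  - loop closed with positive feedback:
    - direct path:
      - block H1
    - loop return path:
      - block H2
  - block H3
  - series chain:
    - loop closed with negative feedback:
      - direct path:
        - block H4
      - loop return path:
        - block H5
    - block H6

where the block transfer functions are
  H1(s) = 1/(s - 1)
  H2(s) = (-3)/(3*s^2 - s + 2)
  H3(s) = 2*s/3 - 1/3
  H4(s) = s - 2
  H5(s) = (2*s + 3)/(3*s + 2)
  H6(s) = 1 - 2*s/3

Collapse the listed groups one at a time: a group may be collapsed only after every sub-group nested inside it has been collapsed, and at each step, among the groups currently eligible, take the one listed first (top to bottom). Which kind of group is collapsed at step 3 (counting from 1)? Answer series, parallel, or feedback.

[1] close the feedback loop around H1, H2
[2] feedback reduction of H4, H5
[3] cascade [H4/(1+H4*H5)], H6
[4] combine [H1/(1-H1*H2)], H3, ([H4/(1+H4*H5)]*H6) in parallel
So the answer for step 3 is series.

Final answer: series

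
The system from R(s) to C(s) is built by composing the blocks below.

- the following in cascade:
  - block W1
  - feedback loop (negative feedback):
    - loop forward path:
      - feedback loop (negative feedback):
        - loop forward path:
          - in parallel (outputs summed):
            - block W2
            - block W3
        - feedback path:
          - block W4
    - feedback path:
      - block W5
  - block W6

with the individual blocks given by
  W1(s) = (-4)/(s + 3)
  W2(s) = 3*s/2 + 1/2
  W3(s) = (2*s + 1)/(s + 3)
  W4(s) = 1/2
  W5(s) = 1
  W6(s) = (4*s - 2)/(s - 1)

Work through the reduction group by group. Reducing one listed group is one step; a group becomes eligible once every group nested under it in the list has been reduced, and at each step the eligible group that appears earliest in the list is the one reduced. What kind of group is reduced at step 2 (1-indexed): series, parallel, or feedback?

Answer: feedback

Working:
1. sum the parallel branches W2, W3
2. reduce the feedback loop with forward (W2+W3) and return W4
3. feedback reduction of [(W2+W3)/(1+(W2+W3)*W4)], W5
4. cascade W1, [[(W2+W3)/(1+(W2+W3)*W4)]/(1+[(W2+W3)/(1+(W2+W3)*W4)]*W5)], W6
At step 2 the group reduced is feedback.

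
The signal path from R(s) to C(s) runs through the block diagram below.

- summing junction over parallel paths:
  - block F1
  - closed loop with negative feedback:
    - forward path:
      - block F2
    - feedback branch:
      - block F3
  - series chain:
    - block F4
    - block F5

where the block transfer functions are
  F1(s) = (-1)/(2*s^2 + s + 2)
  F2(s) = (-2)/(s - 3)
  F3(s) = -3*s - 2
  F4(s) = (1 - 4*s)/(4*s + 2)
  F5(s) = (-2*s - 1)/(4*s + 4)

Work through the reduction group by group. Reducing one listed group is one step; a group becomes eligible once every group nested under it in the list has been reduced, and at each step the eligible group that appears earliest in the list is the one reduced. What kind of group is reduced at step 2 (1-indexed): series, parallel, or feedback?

Answer: series

Working:
(1) feedback reduction of F2, F3
(2) cascade F4, F5
(3) reduce the parallel group F1, [F2/(1+F2*F3)], (F4*F5)
Step 2 collapses a series group.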